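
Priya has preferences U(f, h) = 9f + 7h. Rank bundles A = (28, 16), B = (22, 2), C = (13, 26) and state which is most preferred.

Evaluate utility at each bundle:
U(A) = 364.
U(B) = 212.
U(C) = 299.
Highest utility is A, so A ≻ C ≻ B.

Bundle A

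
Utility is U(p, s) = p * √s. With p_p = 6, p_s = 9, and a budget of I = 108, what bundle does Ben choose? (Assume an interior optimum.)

MU_p = √s and MU_s = 0.5·p·s^(-0.5).
MRS = MU_p/MU_s = (2)·s/p.
Tangency: set MRS = p_p/p_s = 6/9 = 2/3.
So (2)·s/p = 2/3, i.e. s = (1/3)·p.
Substitute into the budget 6·p + 9·s = 108: 9·p = 108, so p* = 12.
Then s* = (1/3)·12 = 4.

p* = 12, s* = 4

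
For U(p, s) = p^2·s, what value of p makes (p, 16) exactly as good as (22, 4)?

p = 11

U(22, 4) = 1936.
Set U(p, 16) = 1936 and solve.
With s = 16: p^2 = 1936/16 = 121; taking the square root, p = 11.
Check: U(11, 16) = 1936.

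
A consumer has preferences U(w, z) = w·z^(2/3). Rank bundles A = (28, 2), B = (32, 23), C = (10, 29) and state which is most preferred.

Evaluate utility at each bundle:
U(A) = 44.447.
U(B) = 258.803.
U(C) = 94.391.
Highest utility is B, so B ≻ C ≻ A.

Bundle B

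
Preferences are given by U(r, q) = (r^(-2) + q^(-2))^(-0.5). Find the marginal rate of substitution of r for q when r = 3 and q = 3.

MRS = 1

For CES with ρ = -2, MRS = (q/r)^3.
At (3, 3): MRS = 1.
So at (3, 3) the consumer would give up 1 units of q for one more unit of r.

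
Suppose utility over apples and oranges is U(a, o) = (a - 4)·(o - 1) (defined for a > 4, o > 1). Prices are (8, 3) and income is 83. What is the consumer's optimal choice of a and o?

MU_a = (o−1), MU_o = (a−4).
MRS = (o−1)/(a−4).
Tangency: set MRS = p_a/p_o = 8/3.
So (o − 1)/(a − 4) = 8/3, i.e. (o − 1) = (8/3)·(a − 4).
Rewrite the budget in excess-of-subsistence terms: 8·(a − 4) + 3·(o − 1) = 83 − 8·4 − 3·1 = 48.
Substituting, 16·(a − 4) = 48, so a − 4 = 3 and a* = 7.
Then o − 1 = (8/3)·3 = 8, so o* = 9.

a* = 7, o* = 9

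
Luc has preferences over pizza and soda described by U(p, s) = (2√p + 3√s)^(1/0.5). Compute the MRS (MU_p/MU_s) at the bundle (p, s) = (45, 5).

MRS = 2/9

For CES with ρ = 0.5, MRS = (2/3)·√(s/p).
At (45, 5): MRS = 2/9.
So at (45, 5) the consumer would give up 2/9 units of s for one more unit of p.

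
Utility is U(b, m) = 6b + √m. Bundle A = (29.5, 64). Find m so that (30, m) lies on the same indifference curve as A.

m = 25

U(29.5, 64) = 185.
Set U(30, m) = 185 and solve.
With b = 30: √m = 185 − 6·30 = 5, so √m = 5 and m = 25.
Check: U(30, 25) = 185.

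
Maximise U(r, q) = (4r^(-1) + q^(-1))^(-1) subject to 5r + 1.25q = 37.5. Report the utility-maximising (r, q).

For CES with ρ = -1, MRS = (4/1)·(q/r)^2.
Tangency: set MRS = p_r/p_q = 5/1.25 = 4.
So (q/r)^2 = 1; taking the square root, q/r = 1, i.e. q = r.
Substitute into the budget 5·r + 1.25·q = 37.5: 6.25·r = 37.5, so r* = 6 and q* = 6.

r* = 6, q* = 6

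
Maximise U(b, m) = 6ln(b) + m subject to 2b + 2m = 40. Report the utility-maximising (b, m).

MU_b = 6/b, MU_m = 1.
MRS = 6/b ÷ 1.
Tangency: set MRS = p_b/p_m = 2/2 = 1.
MRS depends only on b: 6/b = 1 ⇒ b* = 6/1 = 6.
From the budget, 2·m = 40 − 2·6 = 28, so m* = 14.

b* = 6, m* = 14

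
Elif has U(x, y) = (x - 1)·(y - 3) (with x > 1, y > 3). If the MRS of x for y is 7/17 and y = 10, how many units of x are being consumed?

MU_x = (y−3), MU_y = (x−1).
MRS = (y−3)/(x−1).
Substitute y = 10: MRS = 7/(x − 1). Setting this equal to 7/17 gives x − 1 = 7/(7/17) = 17, so x = 18.

x = 18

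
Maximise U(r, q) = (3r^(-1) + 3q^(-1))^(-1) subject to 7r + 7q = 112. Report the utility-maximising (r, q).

For CES with ρ = -1, MRS = (q/r)^2.
Tangency: set MRS = p_r/p_q = 7/7 = 1.
So (q/r)^2 = 1; taking the square root, q/r = 1, i.e. q = r.
Substitute into the budget 7·r + 7·q = 112: 14·r = 112, so r* = 8 and q* = 8.

r* = 8, q* = 8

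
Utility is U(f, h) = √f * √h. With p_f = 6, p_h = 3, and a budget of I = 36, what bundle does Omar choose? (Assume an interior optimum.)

MU_f = 0.5·f^(-0.5)·√h and MU_h = 0.5·√f·h^(-0.5).
MRS = MU_f/MU_h = h/f.
Tangency: set MRS = p_f/p_h = 6/3 = 2.
So h/f = 2, i.e. h = 2·f.
Substitute into the budget 6·f + 3·h = 36: 12·f = 36, so f* = 3.
Then h* = 2·3 = 6.

f* = 3, h* = 6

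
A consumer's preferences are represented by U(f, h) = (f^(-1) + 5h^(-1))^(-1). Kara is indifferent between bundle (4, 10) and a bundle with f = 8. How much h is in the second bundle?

U depends on (f, h) only through S = f^(-1) + 5h^(-1), so equal utility means equal S. At (4, 10): S = 0.75.
With f = 8: 8^(-1) = 0.125, so 5h^(-1) = 0.75 − 0.125 = 0.625, i.e. h^(-1) = 0.125.
Hence h = 1/0.125 = 8.
Check: U(8, 8) = 1.3333.

h = 8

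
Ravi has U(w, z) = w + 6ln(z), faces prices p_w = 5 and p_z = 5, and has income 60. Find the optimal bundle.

w* = 6, z* = 6

MU_w = 1, MU_z = 6/z.
MRS = 1 ÷ (6/z).
Tangency: set MRS = p_w/p_z = 5/5 = 1.
MRS depends only on z: (1/6)·z = 1 ⇒ z* = 1/(1/6) = 6.
From the budget, 5·w = 60 − 5·6 = 30, so w* = 6.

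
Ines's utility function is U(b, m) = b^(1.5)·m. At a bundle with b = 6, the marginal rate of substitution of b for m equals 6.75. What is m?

MU_b = 1.5·√b·m and MU_m = b^(1.5).
MRS = MU_b/MU_m = (1.5)·m/b.
Substitute b = 6: MRS = m/4. Setting m/4 = 6.75 gives m = 6.75·4 = 27.

m = 27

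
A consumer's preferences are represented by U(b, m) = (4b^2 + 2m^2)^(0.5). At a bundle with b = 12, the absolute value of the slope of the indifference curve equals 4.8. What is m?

For CES with ρ = 2, MRS = (4/2)·(m/b)^(-1).
Setting (4/2)·(m/12)^(-1) = 4.8 gives (m/12)^(-1) = 2.4, so m/12 = 5/12 and m = 5.

m = 5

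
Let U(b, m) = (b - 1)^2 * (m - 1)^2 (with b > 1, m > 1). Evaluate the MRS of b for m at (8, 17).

MRS = 16/7

MU_b = 2·(b−1)·(m−1)^2, MU_m = 2·(b−1)^2·(m−1).
MRS = (m−1)/(b−1).
At (8, 17): MRS = 16/7.
The indifference curve has slope −16/7 at this bundle.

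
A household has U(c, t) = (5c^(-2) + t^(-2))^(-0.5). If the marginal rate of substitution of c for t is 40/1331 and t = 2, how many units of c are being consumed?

c = 11

For CES with ρ = -2, MRS = (5/1)·(t/c)^3.
Setting (5/1)·(2/c)^3 = 40/1331 gives (2/c)^3 = 8/1331, so 2/c = 2/11 and c = 11.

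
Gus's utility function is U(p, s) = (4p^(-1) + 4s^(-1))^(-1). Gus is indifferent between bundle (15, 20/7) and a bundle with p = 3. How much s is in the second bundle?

s = 12

U depends on (p, s) only through S = 4p^(-1) + 4s^(-1), so equal utility means equal S. At (15, 20/7): S = 5/3.
With p = 3: 4·3^(-1) = 4/3, so 4s^(-1) = 5/3 − 4/3 = 1/3, i.e. s^(-1) = 1/12.
Hence s = 1/(1/12) = 12.
Check: U(3, 12) = 0.6.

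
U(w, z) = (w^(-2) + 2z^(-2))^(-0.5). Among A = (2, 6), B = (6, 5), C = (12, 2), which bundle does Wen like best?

Evaluate utility at each bundle:
U(A) = 1.809.
U(B) = 3.046.
U(C) = 1.404.
Highest utility is B, so B ≻ A ≻ C.

Bundle B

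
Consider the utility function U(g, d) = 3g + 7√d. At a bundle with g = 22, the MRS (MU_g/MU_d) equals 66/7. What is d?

d = 121

MU_g = 3, MU_d = 7/(2√d).
MRS = 3 ÷ (7/(2√d)).
MRS depends only on d: (6/7)·√d = 66/7 ⇒ √d = (66/7)/(6/7) = 11 ⇒ d = 121.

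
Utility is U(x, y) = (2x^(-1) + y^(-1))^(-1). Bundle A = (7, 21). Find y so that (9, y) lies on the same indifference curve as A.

U depends on (x, y) only through S = 2x^(-1) + y^(-1), so equal utility means equal S. At (7, 21): S = 1/3.
With x = 9: 2·9^(-1) = 2/9, so y^(-1) = 1/3 − 2/9 = 1/9.
Hence y = 1/(1/9) = 9.
Check: U(9, 9) = 3.

y = 9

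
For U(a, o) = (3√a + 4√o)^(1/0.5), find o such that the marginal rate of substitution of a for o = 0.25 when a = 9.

For CES with ρ = 0.5, MRS = (3/4)·√(o/a).
Setting (3/4)·√(o/9) = 0.25 gives √(o/9) = 1/3, so o/9 = 1/9 and o = 1.

o = 1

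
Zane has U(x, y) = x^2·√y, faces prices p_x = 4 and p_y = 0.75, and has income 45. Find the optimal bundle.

x* = 9, y* = 12

MU_x = 2·x·√y and MU_y = 0.5·x^2·y^(-0.5).
MRS = MU_x/MU_y = (4)·y/x.
Tangency: set MRS = p_x/p_y = 4/0.75 = 16/3.
So (4)·y/x = 16/3, i.e. y = (4/3)·x.
Substitute into the budget 4·x + 0.75·y = 45: 5·x = 45, so x* = 9.
Then y* = (4/3)·9 = 12.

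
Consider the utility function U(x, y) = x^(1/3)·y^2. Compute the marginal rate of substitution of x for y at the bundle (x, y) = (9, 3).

MRS = 1/18

MU_x = 1/3·x^(-2/3)·y^2 and MU_y = 2·x^(1/3)·y.
MRS = MU_x/MU_y = (1/6)·y/x.
At (9, 3): MRS = 1/18.
The indifference curve has slope −1/18 at this bundle.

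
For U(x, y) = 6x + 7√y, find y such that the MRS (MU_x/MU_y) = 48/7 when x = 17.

y = 16

MU_x = 6, MU_y = 7/(2√y).
MRS = 6 ÷ (7/(2√y)).
MRS depends only on y: (12/7)·√y = 48/7 ⇒ √y = (48/7)/(12/7) = 4 ⇒ y = 16.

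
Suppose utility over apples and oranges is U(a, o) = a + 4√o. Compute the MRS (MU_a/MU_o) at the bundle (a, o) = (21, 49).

MRS = 3.5

MU_a = 1, MU_o = 4/(2√o).
MRS = 1 ÷ (4/(2√o)).
At (21, 49): MRS = 3.5.
The indifference curve has slope −3.5 at this bundle.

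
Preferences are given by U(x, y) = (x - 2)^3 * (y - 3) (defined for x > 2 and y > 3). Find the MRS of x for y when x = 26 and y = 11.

MU_x = 3·(x−2)^2·(y−3), MU_y = (x−2)^3.
MRS = (3/1)·(y−3)/(x−2).
At (26, 11): MRS = 1.
The indifference curve has slope −1 at this bundle.

MRS = 1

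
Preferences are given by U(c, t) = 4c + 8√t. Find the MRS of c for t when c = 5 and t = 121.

MU_c = 4, MU_t = 8/(2√t).
MRS = 4 ÷ (8/(2√t)).
At (5, 121): MRS = 11.
So at (5, 121) the consumer would give up 11 units of t for one more unit of c.

MRS = 11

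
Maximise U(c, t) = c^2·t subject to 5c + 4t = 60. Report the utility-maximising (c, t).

MU_c = 2·c·t and MU_t = c^2.
MRS = MU_c/MU_t = (2/1)·t/c.
Tangency: set MRS = p_c/p_t = 5/4 = 1.25.
So (2/1)·t/c = 1.25, i.e. t = 0.625·c.
Substitute into the budget 5·c + 4·t = 60: 7.5·c = 60, so c* = 8.
Then t* = 0.625·8 = 5.

c* = 8, t* = 5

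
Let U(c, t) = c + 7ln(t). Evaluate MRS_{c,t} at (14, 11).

MU_c = 1, MU_t = 7/t.
MRS = 1 ÷ (7/t).
At (14, 11): MRS = 11/7.
The indifference curve has slope −11/7 at this bundle.

MRS = 11/7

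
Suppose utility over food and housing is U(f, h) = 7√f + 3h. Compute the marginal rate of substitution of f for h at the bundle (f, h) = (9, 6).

MRS = 7/18

MU_f = 7/(2√f), MU_h = 3.
MRS = 7/(2√f) ÷ 3.
At (9, 6): MRS = 7/18.
That is, one extra unit of f is worth 7/18 units of h at the margin.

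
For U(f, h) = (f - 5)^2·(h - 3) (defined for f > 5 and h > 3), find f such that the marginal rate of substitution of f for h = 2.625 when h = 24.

f = 21

MU_f = 2·(f−5)·(h−3), MU_h = (f−5)^2.
MRS = (2/1)·(h−3)/(f−5).
Substitute h = 24: MRS = 42/(f − 5). Setting this equal to 2.625 gives f − 5 = 42/2.625 = 16, so f = 21.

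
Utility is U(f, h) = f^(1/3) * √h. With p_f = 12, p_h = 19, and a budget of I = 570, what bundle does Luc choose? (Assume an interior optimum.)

MU_f = 1/3·f^(-2/3)·√h and MU_h = 0.5·f^(1/3)·h^(-0.5).
MRS = MU_f/MU_h = (2/3)·h/f.
Tangency: set MRS = p_f/p_h = 12/19.
So (2/3)·h/f = 12/19, i.e. h = (18/19)·f.
Substitute into the budget 12·f + 19·h = 570: 30·f = 570, so f* = 19.
Then h* = (18/19)·19 = 18.

f* = 19, h* = 18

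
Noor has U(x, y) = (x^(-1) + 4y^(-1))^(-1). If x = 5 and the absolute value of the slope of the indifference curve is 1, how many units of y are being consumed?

y = 10

For CES with ρ = -1, MRS = (1/4)·(y/x)^2.
Setting (1/4)·(y/5)^2 = 1 gives (y/5)^2 = 4, so y/5 = 2 and y = 10.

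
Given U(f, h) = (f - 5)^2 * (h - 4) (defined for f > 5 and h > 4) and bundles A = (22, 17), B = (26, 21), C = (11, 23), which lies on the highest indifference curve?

Bundle B

Evaluate utility at each bundle:
U(A) = 3757.
U(B) = 7497.
U(C) = 684.
Highest utility is B, so B ≻ A ≻ C.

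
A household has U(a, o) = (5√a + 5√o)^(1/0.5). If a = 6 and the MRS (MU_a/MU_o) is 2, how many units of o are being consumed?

o = 24

For CES with ρ = 0.5, MRS = √(o/a).
Setting √(o/6) = 2 gives o/6 = 4 and o = 24.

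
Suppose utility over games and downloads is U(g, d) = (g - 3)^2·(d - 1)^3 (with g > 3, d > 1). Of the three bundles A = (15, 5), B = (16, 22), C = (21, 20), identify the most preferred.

Evaluate utility at each bundle:
U(A) = 9216.
U(B) = 1565109.
U(C) = 2222316.
Highest utility is C, so C ≻ B ≻ A.

Bundle C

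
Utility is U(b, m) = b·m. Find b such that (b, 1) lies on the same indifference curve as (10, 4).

U(10, 4) = 40.
Set U(b, 1) = 40 and solve.
With m = 1: b = 40/1 = 40.
Check: U(40, 1) = 40.

b = 40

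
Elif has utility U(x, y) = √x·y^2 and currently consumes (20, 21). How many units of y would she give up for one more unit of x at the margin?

MRS = 21/80

MU_x = 0.5·x^(-0.5)·y^2 and MU_y = 2·√x·y.
MRS = MU_x/MU_y = (0.25)·y/x.
At (20, 21): MRS = 21/80.
That is, one extra unit of x is worth 21/80 units of y at the margin.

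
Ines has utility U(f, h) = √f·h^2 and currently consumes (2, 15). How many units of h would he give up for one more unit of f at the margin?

MU_f = 0.5·f^(-0.5)·h^2 and MU_h = 2·√f·h.
MRS = MU_f/MU_h = (0.25)·h/f.
At (2, 15): MRS = 1.875.
That is, one extra unit of f is worth 1.875 units of h at the margin.

MRS = 1.875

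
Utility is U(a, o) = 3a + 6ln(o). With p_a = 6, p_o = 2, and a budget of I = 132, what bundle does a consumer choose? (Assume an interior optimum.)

MU_a = 3, MU_o = 6/o.
MRS = 3 ÷ (6/o).
Tangency: set MRS = p_a/p_o = 6/2 = 3.
MRS depends only on o: 0.5·o = 3 ⇒ o* = 3/0.5 = 6.
From the budget, 6·a = 132 − 2·6 = 120, so a* = 20.

a* = 20, o* = 6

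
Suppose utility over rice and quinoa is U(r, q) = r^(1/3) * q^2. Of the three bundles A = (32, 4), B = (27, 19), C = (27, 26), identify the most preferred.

Evaluate utility at each bundle:
U(A) = 50.797.
U(B) = 1083.000.
U(C) = 2028.000.
Highest utility is C, so C ≻ B ≻ A.

Bundle C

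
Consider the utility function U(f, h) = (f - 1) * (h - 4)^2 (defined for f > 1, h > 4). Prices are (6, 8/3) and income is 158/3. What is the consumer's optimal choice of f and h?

f* = 3, h* = 13

MU_f = (h−4)^2, MU_h = 2·(f−1)·(h−4).
MRS = (1/2)·(h−4)/(f−1).
Tangency: set MRS = p_f/p_h = 6/(8/3) = 2.25.
So (1/2)·(h − 4)/(f − 1) = 2.25, i.e. (h − 4) = 4.5·(f − 1).
Rewrite the budget in excess-of-subsistence terms: 6·(f − 1) + (8/3)·(h − 4) = 158/3 − 6·1 − (8/3)·4 = 36.
Substituting, 18·(f − 1) = 36, so f − 1 = 2 and f* = 3.
Then h − 4 = 4.5·2 = 9, so h* = 13.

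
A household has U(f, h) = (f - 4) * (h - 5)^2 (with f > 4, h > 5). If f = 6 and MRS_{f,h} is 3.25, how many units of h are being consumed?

h = 18

MU_f = (h−5)^2, MU_h = 2·(f−4)·(h−5).
MRS = (1/2)·(h−5)/(f−4).
Substitute f = 6: MRS = (h − 5)/4. Setting this equal to 3.25 gives h − 5 = 3.25·4 = 13, so h = 18.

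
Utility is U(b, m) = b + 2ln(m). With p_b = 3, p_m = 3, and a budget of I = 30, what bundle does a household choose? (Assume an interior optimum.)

b* = 8, m* = 2

MU_b = 1, MU_m = 2/m.
MRS = 1 ÷ (2/m).
Tangency: set MRS = p_b/p_m = 3/3 = 1.
MRS depends only on m: 0.5·m = 1 ⇒ m* = 1/0.5 = 2.
From the budget, 3·b = 30 − 3·2 = 24, so b* = 8.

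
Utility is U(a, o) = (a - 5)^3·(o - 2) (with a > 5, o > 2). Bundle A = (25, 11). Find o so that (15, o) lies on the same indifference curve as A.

U(25, 11) = 72000.
Set U(15, o) = 72000 and solve.
With a = 15: (15 − 5)^3 = 1000, so (o − 2) = 72000/1000 = 72.
So o = 2 + 72 = 74.
Check: U(15, 74) = 72000.

o = 74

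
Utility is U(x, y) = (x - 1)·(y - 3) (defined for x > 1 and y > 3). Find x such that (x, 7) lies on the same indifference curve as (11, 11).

U(11, 11) = 80.
Set U(x, 7) = 80 and solve.
With y = 7: (7 − 3) = 4, so (x − 1) = 80/4 = 20.
So x = 1 + 20 = 21.
Check: U(21, 7) = 80.

x = 21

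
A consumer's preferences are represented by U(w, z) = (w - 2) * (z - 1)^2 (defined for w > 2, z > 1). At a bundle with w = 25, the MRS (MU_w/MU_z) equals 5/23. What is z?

MU_w = (z−1)^2, MU_z = 2·(w−2)·(z−1).
MRS = (1/2)·(z−1)/(w−2).
Substitute w = 25: MRS = (z − 1)/46. Setting this equal to 5/23 gives z − 1 = (5/23)·46 = 10, so z = 11.

z = 11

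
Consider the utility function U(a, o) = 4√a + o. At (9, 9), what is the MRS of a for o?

MRS = 2/3

MU_a = 4/(2√a), MU_o = 1.
MRS = 4/(2√a) ÷ 1.
At (9, 9): MRS = 2/3.
So at (9, 9) the consumer would give up 2/3 units of o for one more unit of a.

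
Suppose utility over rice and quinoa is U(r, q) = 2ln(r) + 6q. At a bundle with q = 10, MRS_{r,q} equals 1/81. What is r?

MU_r = 2/r, MU_q = 6.
MRS = 2/r ÷ 6.
MRS depends only on r: (1/3)/r = 1/81 ⇒ r = (1/3)/(1/81) = 27.

r = 27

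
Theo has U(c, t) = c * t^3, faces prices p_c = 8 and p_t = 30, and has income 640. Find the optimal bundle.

MU_c = t^3 and MU_t = 3·c·t^2.
MRS = MU_c/MU_t = (1/3)·t/c.
Tangency: set MRS = p_c/p_t = 8/30 = 4/15.
So (1/3)·t/c = 4/15, i.e. t = 0.8·c.
Substitute into the budget 8·c + 30·t = 640: 32·c = 640, so c* = 20.
Then t* = 0.8·20 = 16.

c* = 20, t* = 16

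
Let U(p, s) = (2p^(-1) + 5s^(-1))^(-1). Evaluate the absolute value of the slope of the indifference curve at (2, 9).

MRS = 8.1

For CES with ρ = -1, MRS = (2/5)·(s/p)^2.
At (2, 9): MRS = 8.1.
That is, one extra unit of p is worth 8.1 units of s at the margin.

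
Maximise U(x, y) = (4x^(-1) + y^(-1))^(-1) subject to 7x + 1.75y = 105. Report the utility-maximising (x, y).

x* = 12, y* = 12

For CES with ρ = -1, MRS = (4/1)·(y/x)^2.
Tangency: set MRS = p_x/p_y = 7/1.75 = 4.
So (y/x)^2 = 1; taking the square root, y/x = 1, i.e. y = x.
Substitute into the budget 7·x + 1.75·y = 105: 8.75·x = 105, so x* = 12 and y* = 12.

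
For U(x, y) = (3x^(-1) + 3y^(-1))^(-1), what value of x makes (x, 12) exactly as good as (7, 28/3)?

x = 6

U depends on (x, y) only through S = 3x^(-1) + 3y^(-1), so equal utility means equal S. At (7, 28/3): S = 0.75.
With y = 12: 3·12^(-1) = 0.25, so 3x^(-1) = 0.75 − 0.25 = 0.5, i.e. x^(-1) = 1/6.
Hence x = 1/(1/6) = 6.
Check: U(6, 12) = 1.3333.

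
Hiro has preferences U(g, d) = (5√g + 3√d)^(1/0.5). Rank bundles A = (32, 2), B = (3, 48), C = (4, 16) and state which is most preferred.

Evaluate utility at each bundle:
U(A) = 1058.000.
U(B) = 867.000.
U(C) = 484.000.
Highest utility is A, so A ≻ B ≻ C.

Bundle A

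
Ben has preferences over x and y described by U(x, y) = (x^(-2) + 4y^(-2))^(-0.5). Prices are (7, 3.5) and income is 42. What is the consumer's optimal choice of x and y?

x* = 3, y* = 6

For CES with ρ = -2, MRS = (1/4)·(y/x)^3.
Tangency: set MRS = p_x/p_y = 7/3.5 = 2.
So (y/x)^3 = 8; taking the cube root, y/x = 2, i.e. y = 2·x.
Substitute into the budget 7·x + 3.5·y = 42: 14·x = 42, so x* = 3 and y* = 2·3 = 6.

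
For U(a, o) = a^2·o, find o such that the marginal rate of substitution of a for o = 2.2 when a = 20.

o = 22

MU_a = 2·a·o and MU_o = a^2.
MRS = MU_a/MU_o = (2/1)·o/a.
Substitute a = 20: MRS = o/10. Setting o/10 = 2.2 gives o = 2.2·10 = 22.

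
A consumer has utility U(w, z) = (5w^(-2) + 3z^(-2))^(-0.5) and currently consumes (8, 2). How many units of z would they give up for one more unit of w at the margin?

MRS = 5/192

For CES with ρ = -2, MRS = (5/3)·(z/w)^3.
At (8, 2): MRS = 5/192.
That is, one extra unit of w is worth 5/192 units of z at the margin.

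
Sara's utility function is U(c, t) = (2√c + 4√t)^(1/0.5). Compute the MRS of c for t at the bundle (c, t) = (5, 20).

MRS = 1

For CES with ρ = 0.5, MRS = (2/4)·√(t/c).
At (5, 20): MRS = 1.
That is, one extra unit of c is worth 1 units of t at the margin.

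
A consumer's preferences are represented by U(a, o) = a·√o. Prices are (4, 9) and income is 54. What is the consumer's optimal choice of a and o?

MU_a = √o and MU_o = 0.5·a·o^(-0.5).
MRS = MU_a/MU_o = (2)·o/a.
Tangency: set MRS = p_a/p_o = 4/9.
So (2)·o/a = 4/9, i.e. o = (2/9)·a.
Substitute into the budget 4·a + 9·o = 54: 6·a = 54, so a* = 9.
Then o* = (2/9)·9 = 2.

a* = 9, o* = 2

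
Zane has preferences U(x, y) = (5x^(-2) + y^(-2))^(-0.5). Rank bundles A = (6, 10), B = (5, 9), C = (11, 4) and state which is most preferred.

Bundle C

Evaluate utility at each bundle:
U(A) = 2.592.
U(B) = 2.170.
U(C) = 3.104.
Highest utility is C, so C ≻ A ≻ B.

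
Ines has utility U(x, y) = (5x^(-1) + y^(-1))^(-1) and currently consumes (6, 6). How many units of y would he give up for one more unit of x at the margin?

MRS = 5

For CES with ρ = -1, MRS = (5/1)·(y/x)^2.
At (6, 6): MRS = 5.
So at (6, 6) the consumer would give up 5 units of y for one more unit of x.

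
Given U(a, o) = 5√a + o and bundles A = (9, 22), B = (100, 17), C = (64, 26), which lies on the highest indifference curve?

Bundle B

Evaluate utility at each bundle:
U(A) = 37.000.
U(B) = 67.000.
U(C) = 66.000.
Highest utility is B, so B ≻ C ≻ A.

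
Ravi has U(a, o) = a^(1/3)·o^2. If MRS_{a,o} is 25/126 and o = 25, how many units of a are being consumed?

a = 21

MU_a = 1/3·a^(-2/3)·o^2 and MU_o = 2·a^(1/3)·o.
MRS = MU_a/MU_o = (1/6)·o/a.
Substitute o = 25: MRS = (25/6)/a. Setting (25/6)/a = 25/126 gives a = (25/6)/(25/126) = 21.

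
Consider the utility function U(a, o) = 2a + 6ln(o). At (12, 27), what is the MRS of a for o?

MRS = 9

MU_a = 2, MU_o = 6/o.
MRS = 2 ÷ (6/o).
At (12, 27): MRS = 9.
That is, one extra unit of a is worth 9 units of o at the margin.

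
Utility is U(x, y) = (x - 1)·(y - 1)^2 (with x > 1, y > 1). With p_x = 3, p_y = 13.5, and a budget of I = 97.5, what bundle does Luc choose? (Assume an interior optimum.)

MU_x = (y−1)^2, MU_y = 2·(x−1)·(y−1).
MRS = (1/2)·(y−1)/(x−1).
Tangency: set MRS = p_x/p_y = 3/13.5 = 2/9.
So (1/2)·(y − 1)/(x − 1) = 2/9, i.e. (y − 1) = (4/9)·(x − 1).
Rewrite the budget in excess-of-subsistence terms: 3·(x − 1) + 13.5·(y − 1) = 97.5 − 3·1 − 13.5·1 = 81.
Substituting, 9·(x − 1) = 81, so x − 1 = 9 and x* = 10.
Then y − 1 = (4/9)·9 = 4, so y* = 5.

x* = 10, y* = 5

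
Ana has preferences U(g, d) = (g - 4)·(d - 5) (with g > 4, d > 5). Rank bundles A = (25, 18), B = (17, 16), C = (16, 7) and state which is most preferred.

Bundle A

Evaluate utility at each bundle:
U(A) = 273.
U(B) = 143.
U(C) = 24.
Highest utility is A, so A ≻ B ≻ C.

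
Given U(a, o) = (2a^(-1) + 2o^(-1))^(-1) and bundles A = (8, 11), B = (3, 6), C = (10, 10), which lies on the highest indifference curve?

Evaluate utility at each bundle:
U(A) = 2.316.
U(B) = 1.000.
U(C) = 2.500.
Highest utility is C, so C ≻ A ≻ B.

Bundle C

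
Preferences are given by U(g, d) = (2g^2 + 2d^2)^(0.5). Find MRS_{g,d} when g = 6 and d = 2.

MRS = 3

For CES with ρ = 2, MRS = (d/g)^(-1).
At (6, 2): MRS = 3.
So at (6, 2) the consumer would give up 3 units of d for one more unit of g.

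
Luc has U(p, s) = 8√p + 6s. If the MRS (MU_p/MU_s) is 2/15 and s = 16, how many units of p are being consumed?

p = 25

MU_p = 8/(2√p), MU_s = 6.
MRS = 8/(2√p) ÷ 6.
MRS depends only on p: (2/3)/√p = 2/15 ⇒ √p = (2/3)/(2/15) = 5 ⇒ p = 25.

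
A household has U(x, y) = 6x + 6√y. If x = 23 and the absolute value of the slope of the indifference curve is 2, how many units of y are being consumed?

MU_x = 6, MU_y = 6/(2√y).
MRS = 6 ÷ (6/(2√y)).
MRS depends only on y: 2·√y = 2 ⇒ √y = 2/2 = 1 ⇒ y = 1.

y = 1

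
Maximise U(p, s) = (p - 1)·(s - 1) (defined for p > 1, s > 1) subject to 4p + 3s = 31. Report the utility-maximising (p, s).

MU_p = (s−1), MU_s = (p−1).
MRS = (s−1)/(p−1).
Tangency: set MRS = p_p/p_s = 4/3.
So (s − 1)/(p − 1) = 4/3, i.e. (s − 1) = (4/3)·(p − 1).
Rewrite the budget in excess-of-subsistence terms: 4·(p − 1) + 3·(s − 1) = 31 − 4·1 − 3·1 = 24.
Substituting, 8·(p − 1) = 24, so p − 1 = 3 and p* = 4.
Then s − 1 = (4/3)·3 = 4, so s* = 5.

p* = 4, s* = 5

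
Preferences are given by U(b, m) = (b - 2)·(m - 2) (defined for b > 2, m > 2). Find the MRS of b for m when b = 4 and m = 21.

MRS = 9.5

MU_b = (m−2), MU_m = (b−2).
MRS = (m−2)/(b−2).
At (4, 21): MRS = 9.5.
That is, one extra unit of b is worth 9.5 units of m at the margin.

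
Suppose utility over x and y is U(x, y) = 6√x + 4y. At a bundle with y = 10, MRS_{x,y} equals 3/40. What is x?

MU_x = 6/(2√x), MU_y = 4.
MRS = 6/(2√x) ÷ 4.
MRS depends only on x: 0.75/√x = 3/40 ⇒ √x = 0.75/(3/40) = 10 ⇒ x = 100.

x = 100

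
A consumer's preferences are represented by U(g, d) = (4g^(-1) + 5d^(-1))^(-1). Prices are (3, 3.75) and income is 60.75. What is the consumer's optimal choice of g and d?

For CES with ρ = -1, MRS = (4/5)·(d/g)^2.
Tangency: set MRS = p_g/p_d = 3/3.75 = 0.8.
So (d/g)^2 = 1; taking the square root, d/g = 1, i.e. d = g.
Substitute into the budget 3·g + 3.75·d = 60.75: 6.75·g = 60.75, so g* = 9 and d* = 9.

g* = 9, d* = 9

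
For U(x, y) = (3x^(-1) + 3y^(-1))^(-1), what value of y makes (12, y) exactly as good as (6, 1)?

y = 12/13

U depends on (x, y) only through S = 3x^(-1) + 3y^(-1), so equal utility means equal S. At (6, 1): S = 3.5.
With x = 12: 3·12^(-1) = 0.25, so 3y^(-1) = 3.5 − 0.25 = 3.25, i.e. y^(-1) = 13/12.
Hence y = 1/(13/12) = 12/13.
Check: U(12, 12/13) = 0.2857.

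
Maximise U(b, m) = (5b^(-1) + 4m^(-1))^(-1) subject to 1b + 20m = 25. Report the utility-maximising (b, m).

For CES with ρ = -1, MRS = (5/4)·(m/b)^2.
Tangency: set MRS = p_b/p_m = 1/20 = 0.05.
So (m/b)^2 = 1/25; taking the square root, m/b = 0.2, i.e. m = 0.2·b.
Substitute into the budget 1·b + 20·m = 25: 5·b = 25, so b* = 5 and m* = 0.2·5 = 1.

b* = 5, m* = 1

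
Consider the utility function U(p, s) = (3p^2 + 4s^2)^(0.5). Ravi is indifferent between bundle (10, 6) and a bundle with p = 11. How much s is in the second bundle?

U depends on (p, s) only through S = 3p^2 + 4s^2, so equal utility means equal S. At (10, 6): S = 444.
With p = 11: 3·11^2 = 363, so 4s^2 = 444 − 363 = 81, i.e. s^2 = 20.25.
Hence s = √20.25 = 4.5.
Check: U(11, 4.5) = 21.0713.

s = 4.5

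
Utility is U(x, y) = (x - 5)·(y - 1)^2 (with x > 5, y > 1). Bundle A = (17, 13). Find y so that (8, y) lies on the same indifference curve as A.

U(17, 13) = 1728.
Set U(8, y) = 1728 and solve.
With x = 8: (8 − 5) = 3, so (y − 1)^2 = 1728/3 = 576.
Taking the square root (with y > 1): y − 1 = 24, so y = 25.
Check: U(8, 25) = 1728.

y = 25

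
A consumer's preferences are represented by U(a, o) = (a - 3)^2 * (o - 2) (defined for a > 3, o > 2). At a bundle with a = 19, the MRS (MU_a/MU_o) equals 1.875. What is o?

MU_a = 2·(a−3)·(o−2), MU_o = (a−3)^2.
MRS = (2/1)·(o−2)/(a−3).
Substitute a = 19: MRS = (o − 2)/8. Setting this equal to 1.875 gives o − 2 = 1.875·8 = 15, so o = 17.

o = 17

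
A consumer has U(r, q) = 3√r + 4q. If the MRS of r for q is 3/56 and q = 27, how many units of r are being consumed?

MU_r = 3/(2√r), MU_q = 4.
MRS = 3/(2√r) ÷ 4.
MRS depends only on r: 0.375/√r = 3/56 ⇒ √r = 0.375/(3/56) = 7 ⇒ r = 49.

r = 49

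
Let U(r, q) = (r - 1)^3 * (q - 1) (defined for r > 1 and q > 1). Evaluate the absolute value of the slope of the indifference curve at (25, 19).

MRS = 2.25

MU_r = 3·(r−1)^2·(q−1), MU_q = (r−1)^3.
MRS = (3/1)·(q−1)/(r−1).
At (25, 19): MRS = 2.25.
That is, one extra unit of r is worth 2.25 units of q at the margin.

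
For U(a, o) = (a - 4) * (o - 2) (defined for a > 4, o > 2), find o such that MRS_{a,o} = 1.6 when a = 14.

MU_a = (o−2), MU_o = (a−4).
MRS = (o−2)/(a−4).
Substitute a = 14: MRS = (o − 2)/10. Setting this equal to 1.6 gives o − 2 = 1.6·10 = 16, so o = 18.

o = 18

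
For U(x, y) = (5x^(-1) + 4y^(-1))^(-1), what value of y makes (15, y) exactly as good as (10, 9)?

U depends on (x, y) only through S = 5x^(-1) + 4y^(-1), so equal utility means equal S. At (10, 9): S = 17/18.
With x = 15: 5·15^(-1) = 1/3, so 4y^(-1) = 17/18 − 1/3 = 11/18, i.e. y^(-1) = 11/72.
Hence y = 1/(11/72) = 72/11.
Check: U(15, 72/11) = 1.0588.

y = 72/11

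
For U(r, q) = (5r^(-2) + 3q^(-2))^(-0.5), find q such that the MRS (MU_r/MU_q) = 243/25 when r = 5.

For CES with ρ = -2, MRS = (5/3)·(q/r)^3.
Setting (5/3)·(q/5)^3 = 243/25 gives (q/5)^3 = 729/125, so q/5 = 1.8 and q = 9.

q = 9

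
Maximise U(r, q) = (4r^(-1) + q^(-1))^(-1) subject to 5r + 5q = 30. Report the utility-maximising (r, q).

For CES with ρ = -1, MRS = (4/1)·(q/r)^2.
Tangency: set MRS = p_r/p_q = 5/5 = 1.
So (q/r)^2 = 0.25; taking the square root, q/r = 0.5, i.e. q = 0.5·r.
Substitute into the budget 5·r + 5·q = 30: 7.5·r = 30, so r* = 4 and q* = 0.5·4 = 2.

r* = 4, q* = 2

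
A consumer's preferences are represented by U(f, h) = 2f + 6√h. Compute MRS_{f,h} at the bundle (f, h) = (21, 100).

MU_f = 2, MU_h = 6/(2√h).
MRS = 2 ÷ (6/(2√h)).
At (21, 100): MRS = 20/3.
So at (21, 100) the consumer would give up 20/3 units of h for one more unit of f.

MRS = 20/3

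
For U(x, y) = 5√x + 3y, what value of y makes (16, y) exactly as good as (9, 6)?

U(9, 6) = 33.
Set U(16, y) = 33 and solve.
With x = 16: √16 = 4, so 3y = 33 − 5·4 = 13 and y = 13/3.
Check: U(16, 13/3) = 33.

y = 13/3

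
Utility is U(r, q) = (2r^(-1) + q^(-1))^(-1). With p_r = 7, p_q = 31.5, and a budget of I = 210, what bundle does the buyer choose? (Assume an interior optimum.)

r* = 12, q* = 4

For CES with ρ = -1, MRS = (2/1)·(q/r)^2.
Tangency: set MRS = p_r/p_q = 7/31.5 = 2/9.
So (q/r)^2 = 1/9; taking the square root, q/r = 1/3, i.e. q = (1/3)·r.
Substitute into the budget 7·r + 31.5·q = 210: 17.5·r = 210, so r* = 12 and q* = (1/3)·12 = 4.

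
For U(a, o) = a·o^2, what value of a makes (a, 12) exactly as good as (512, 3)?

a = 32

U(512, 3) = 4608.
Set U(a, 12) = 4608 and solve.
With o = 12: 12^2 = 144, so a = 4608/144 = 32.
Check: U(32, 12) = 4608.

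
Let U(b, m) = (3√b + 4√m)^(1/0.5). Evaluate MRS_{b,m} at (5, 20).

MRS = 1.5

For CES with ρ = 0.5, MRS = (3/4)·√(m/b).
At (5, 20): MRS = 1.5.
The indifference curve has slope −1.5 at this bundle.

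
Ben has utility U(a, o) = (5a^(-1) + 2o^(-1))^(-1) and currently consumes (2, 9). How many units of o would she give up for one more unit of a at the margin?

MRS = 50.625

For CES with ρ = -1, MRS = (5/2)·(o/a)^2.
At (2, 9): MRS = 50.625.
That is, one extra unit of a is worth 50.625 units of o at the margin.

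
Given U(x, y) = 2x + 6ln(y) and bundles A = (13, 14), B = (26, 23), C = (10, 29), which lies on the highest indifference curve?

Bundle B

Evaluate utility at each bundle:
U(A) = 41.834.
U(B) = 70.813.
U(C) = 40.204.
Highest utility is B, so B ≻ A ≻ C.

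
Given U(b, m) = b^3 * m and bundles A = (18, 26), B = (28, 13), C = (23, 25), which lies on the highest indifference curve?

Bundle C

Evaluate utility at each bundle:
U(A) = 151632.
U(B) = 285376.
U(C) = 304175.
Highest utility is C, so C ≻ B ≻ A.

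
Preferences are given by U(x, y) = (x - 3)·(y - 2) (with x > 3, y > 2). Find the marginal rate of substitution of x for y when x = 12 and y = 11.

MRS = 1

MU_x = (y−2), MU_y = (x−3).
MRS = (y−2)/(x−3).
At (12, 11): MRS = 1.
So at (12, 11) the consumer would give up 1 units of y for one more unit of x.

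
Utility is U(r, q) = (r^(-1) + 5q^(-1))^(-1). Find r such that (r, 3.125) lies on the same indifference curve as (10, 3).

U depends on (r, q) only through S = r^(-1) + 5q^(-1), so equal utility means equal S. At (10, 3): S = 53/30.
With q = 3.125: 5·3.125^(-1) = 1.6, so r^(-1) = 53/30 − 1.6 = 1/6.
Hence r = 1/(1/6) = 6.
Check: U(6, 3.125) = 0.566.

r = 6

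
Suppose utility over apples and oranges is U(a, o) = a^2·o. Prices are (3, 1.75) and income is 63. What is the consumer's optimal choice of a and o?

a* = 14, o* = 12

MU_a = 2·a·o and MU_o = a^2.
MRS = MU_a/MU_o = (2/1)·o/a.
Tangency: set MRS = p_a/p_o = 3/1.75 = 12/7.
So (2/1)·o/a = 12/7, i.e. o = (6/7)·a.
Substitute into the budget 3·a + 1.75·o = 63: 4.5·a = 63, so a* = 14.
Then o* = (6/7)·14 = 12.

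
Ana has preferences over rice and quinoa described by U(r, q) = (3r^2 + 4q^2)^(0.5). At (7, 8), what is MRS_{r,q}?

MRS = 21/32

For CES with ρ = 2, MRS = (3/4)·(q/r)^(-1).
At (7, 8): MRS = 21/32.
That is, one extra unit of r is worth 21/32 units of q at the margin.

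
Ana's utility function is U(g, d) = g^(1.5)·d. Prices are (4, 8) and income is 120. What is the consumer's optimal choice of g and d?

g* = 18, d* = 6

MU_g = 1.5·√g·d and MU_d = g^(1.5).
MRS = MU_g/MU_d = (1.5)·d/g.
Tangency: set MRS = p_g/p_d = 4/8 = 0.5.
So (1.5)·d/g = 0.5, i.e. d = (1/3)·g.
Substitute into the budget 4·g + 8·d = 120: (20/3)·g = 120, so g* = 18.
Then d* = (1/3)·18 = 6.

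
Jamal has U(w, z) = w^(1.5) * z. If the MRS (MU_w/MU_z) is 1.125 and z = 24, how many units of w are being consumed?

w = 32

MU_w = 1.5·√w·z and MU_z = w^(1.5).
MRS = MU_w/MU_z = (1.5)·z/w.
Substitute z = 24: MRS = 36/w. Setting 36/w = 1.125 gives w = 36/1.125 = 32.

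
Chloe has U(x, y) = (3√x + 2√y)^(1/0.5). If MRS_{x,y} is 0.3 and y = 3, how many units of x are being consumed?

For CES with ρ = 0.5, MRS = (3/2)·√(y/x).
Setting (3/2)·√(3/x) = 0.3 gives √(3/x) = 0.2, so 3/x = 1/25 and x = 75.

x = 75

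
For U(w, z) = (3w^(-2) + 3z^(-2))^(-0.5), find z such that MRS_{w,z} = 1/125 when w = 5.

z = 1

For CES with ρ = -2, MRS = (z/w)^3.
Setting (z/5)^3 = 1/125 gives z/5 = 0.2 and z = 1.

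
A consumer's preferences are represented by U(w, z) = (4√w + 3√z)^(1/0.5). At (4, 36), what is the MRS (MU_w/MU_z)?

MRS = 4

For CES with ρ = 0.5, MRS = (4/3)·√(z/w).
At (4, 36): MRS = 4.
That is, one extra unit of w is worth 4 units of z at the margin.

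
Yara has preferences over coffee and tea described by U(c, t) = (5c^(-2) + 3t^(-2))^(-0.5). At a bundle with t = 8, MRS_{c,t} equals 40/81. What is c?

For CES with ρ = -2, MRS = (5/3)·(t/c)^3.
Setting (5/3)·(8/c)^3 = 40/81 gives (8/c)^3 = 8/27, so 8/c = 2/3 and c = 12.

c = 12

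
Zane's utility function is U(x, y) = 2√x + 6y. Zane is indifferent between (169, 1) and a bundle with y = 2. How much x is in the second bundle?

U(169, 1) = 32.
Set U(x, 2) = 32 and solve.
With y = 2: 2√x = 32 − 6·2 = 20, so √x = 10 and x = 100.
Check: U(100, 2) = 32.

x = 100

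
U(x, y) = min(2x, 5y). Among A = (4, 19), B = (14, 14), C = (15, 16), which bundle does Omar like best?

Bundle C

Evaluate utility at each bundle:
U(A) = 8.
U(B) = 28.
U(C) = 30.
Highest utility is C, so C ≻ B ≻ A.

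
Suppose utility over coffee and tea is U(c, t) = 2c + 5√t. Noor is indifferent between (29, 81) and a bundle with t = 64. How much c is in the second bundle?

c = 31.5

U(29, 81) = 103.
Set U(c, 64) = 103 and solve.
With t = 64: √64 = 8, so 2c = 103 − 5·8 = 63 and c = 31.5.
Check: U(31.5, 64) = 103.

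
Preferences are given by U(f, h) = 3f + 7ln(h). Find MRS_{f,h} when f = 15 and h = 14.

MRS = 6

MU_f = 3, MU_h = 7/h.
MRS = 3 ÷ (7/h).
At (15, 14): MRS = 6.
That is, one extra unit of f is worth 6 units of h at the margin.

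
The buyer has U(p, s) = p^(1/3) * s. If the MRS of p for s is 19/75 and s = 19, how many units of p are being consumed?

MU_p = 1/3·p^(-2/3)·s and MU_s = p^(1/3).
MRS = MU_p/MU_s = (1/3)·s/p.
Substitute s = 19: MRS = (19/3)/p. Setting (19/3)/p = 19/75 gives p = (19/3)/(19/75) = 25.

p = 25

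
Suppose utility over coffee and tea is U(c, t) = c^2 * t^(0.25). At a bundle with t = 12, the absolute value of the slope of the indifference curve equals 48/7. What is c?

c = 14

MU_c = 2·c·t^(0.25) and MU_t = 0.25·c^2·t^(-0.75).
MRS = MU_c/MU_t = (8)·t/c.
Substitute t = 12: MRS = 96/c. Setting 96/c = 48/7 gives c = 96/(48/7) = 14.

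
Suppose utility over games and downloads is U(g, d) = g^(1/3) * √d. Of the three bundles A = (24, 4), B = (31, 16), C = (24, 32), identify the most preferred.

Bundle C

Evaluate utility at each bundle:
U(A) = 5.769.
U(B) = 12.566.
U(C) = 16.317.
Highest utility is C, so C ≻ B ≻ A.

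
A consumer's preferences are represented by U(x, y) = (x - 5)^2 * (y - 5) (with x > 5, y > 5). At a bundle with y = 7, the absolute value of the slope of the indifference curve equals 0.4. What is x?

MU_x = 2·(x−5)·(y−5), MU_y = (x−5)^2.
MRS = (2/1)·(y−5)/(x−5).
Substitute y = 7: MRS = 4/(x − 5). Setting this equal to 0.4 gives x − 5 = 4/0.4 = 10, so x = 15.

x = 15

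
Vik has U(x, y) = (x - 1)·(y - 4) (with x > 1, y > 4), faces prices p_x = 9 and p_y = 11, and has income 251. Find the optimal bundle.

MU_x = (y−4), MU_y = (x−1).
MRS = (y−4)/(x−1).
Tangency: set MRS = p_x/p_y = 9/11.
So (y − 4)/(x − 1) = 9/11, i.e. (y − 4) = (9/11)·(x − 1).
Rewrite the budget in excess-of-subsistence terms: 9·(x − 1) + 11·(y − 4) = 251 − 9·1 − 11·4 = 198.
Substituting, 18·(x − 1) = 198, so x − 1 = 11 and x* = 12.
Then y − 4 = (9/11)·11 = 9, so y* = 13.

x* = 12, y* = 13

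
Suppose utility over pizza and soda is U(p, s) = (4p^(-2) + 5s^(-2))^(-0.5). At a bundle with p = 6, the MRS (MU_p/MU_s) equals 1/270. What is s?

For CES with ρ = -2, MRS = (4/5)·(s/p)^3.
Setting (4/5)·(s/6)^3 = 1/270 gives (s/6)^3 = 1/216, so s/6 = 1/6 and s = 1.

s = 1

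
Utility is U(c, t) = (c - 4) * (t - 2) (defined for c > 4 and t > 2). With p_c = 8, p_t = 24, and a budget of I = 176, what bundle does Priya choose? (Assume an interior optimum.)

c* = 10, t* = 4

MU_c = (t−2), MU_t = (c−4).
MRS = (t−2)/(c−4).
Tangency: set MRS = p_c/p_t = 8/24 = 1/3.
So (t − 2)/(c − 4) = 1/3, i.e. (t − 2) = (1/3)·(c − 4).
Rewrite the budget in excess-of-subsistence terms: 8·(c − 4) + 24·(t − 2) = 176 − 8·4 − 24·2 = 96.
Substituting, 16·(c − 4) = 96, so c − 4 = 6 and c* = 10.
Then t − 2 = (1/3)·6 = 2, so t* = 4.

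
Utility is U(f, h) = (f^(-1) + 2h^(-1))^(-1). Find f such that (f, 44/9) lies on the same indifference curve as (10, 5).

U depends on (f, h) only through S = f^(-1) + 2h^(-1), so equal utility means equal S. At (10, 5): S = 0.5.
With h = 44/9: 2·(44/9)^(-1) = 9/22, so f^(-1) = 0.5 − 9/22 = 1/11.
Hence f = 1/(1/11) = 11.
Check: U(11, 44/9) = 2.

f = 11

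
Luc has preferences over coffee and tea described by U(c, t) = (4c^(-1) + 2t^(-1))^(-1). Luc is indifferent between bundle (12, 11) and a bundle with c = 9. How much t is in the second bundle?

t = 198/7

U depends on (c, t) only through S = 4c^(-1) + 2t^(-1), so equal utility means equal S. At (12, 11): S = 17/33.
With c = 9: 4·9^(-1) = 4/9, so 2t^(-1) = 17/33 − 4/9 = 7/99, i.e. t^(-1) = 7/198.
Hence t = 1/(7/198) = 198/7.
Check: U(9, 198/7) = 1.9412.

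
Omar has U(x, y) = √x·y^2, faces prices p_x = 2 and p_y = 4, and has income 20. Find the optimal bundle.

x* = 2, y* = 4

MU_x = 0.5·x^(-0.5)·y^2 and MU_y = 2·√x·y.
MRS = MU_x/MU_y = (0.25)·y/x.
Tangency: set MRS = p_x/p_y = 2/4 = 0.5.
So (0.25)·y/x = 0.5, i.e. y = 2·x.
Substitute into the budget 2·x + 4·y = 20: 10·x = 20, so x* = 2.
Then y* = 2·2 = 4.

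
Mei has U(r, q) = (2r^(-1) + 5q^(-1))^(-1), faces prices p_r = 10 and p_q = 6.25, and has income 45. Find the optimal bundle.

For CES with ρ = -1, MRS = (2/5)·(q/r)^2.
Tangency: set MRS = p_r/p_q = 10/6.25 = 1.6.
So (q/r)^2 = 4; taking the square root, q/r = 2, i.e. q = 2·r.
Substitute into the budget 10·r + 6.25·q = 45: 22.5·r = 45, so r* = 2 and q* = 2·2 = 4.

r* = 2, q* = 4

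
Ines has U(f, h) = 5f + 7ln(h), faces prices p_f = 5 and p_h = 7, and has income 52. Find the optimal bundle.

MU_f = 5, MU_h = 7/h.
MRS = 5 ÷ (7/h).
Tangency: set MRS = p_f/p_h = 5/7.
MRS depends only on h: (5/7)·h = 5/7 ⇒ h* = (5/7)/(5/7) = 1.
From the budget, 5·f = 52 − 7·1 = 45, so f* = 9.

f* = 9, h* = 1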